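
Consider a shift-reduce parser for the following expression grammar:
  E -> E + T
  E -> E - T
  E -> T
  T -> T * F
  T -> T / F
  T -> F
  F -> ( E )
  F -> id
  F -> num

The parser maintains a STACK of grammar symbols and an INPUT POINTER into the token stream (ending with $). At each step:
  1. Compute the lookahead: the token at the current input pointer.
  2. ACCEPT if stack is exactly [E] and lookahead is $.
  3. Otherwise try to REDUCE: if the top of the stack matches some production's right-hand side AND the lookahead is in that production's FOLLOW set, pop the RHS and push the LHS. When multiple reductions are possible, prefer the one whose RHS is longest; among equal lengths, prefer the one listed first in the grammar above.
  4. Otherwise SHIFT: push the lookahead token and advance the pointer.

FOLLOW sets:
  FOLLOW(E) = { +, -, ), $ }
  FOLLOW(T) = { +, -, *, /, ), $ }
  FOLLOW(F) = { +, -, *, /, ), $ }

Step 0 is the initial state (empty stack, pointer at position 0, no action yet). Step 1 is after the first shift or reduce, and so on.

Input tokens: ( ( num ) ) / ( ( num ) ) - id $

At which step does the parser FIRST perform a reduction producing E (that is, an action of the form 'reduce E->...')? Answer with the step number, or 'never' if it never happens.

Step 1: shift (. Stack=[(] ptr=1 lookahead=( remaining=[( num ) ) / ( ( num ) ) - id $]
Step 2: shift (. Stack=[( (] ptr=2 lookahead=num remaining=[num ) ) / ( ( num ) ) - id $]
Step 3: shift num. Stack=[( ( num] ptr=3 lookahead=) remaining=[) ) / ( ( num ) ) - id $]
Step 4: reduce F->num. Stack=[( ( F] ptr=3 lookahead=) remaining=[) ) / ( ( num ) ) - id $]
Step 5: reduce T->F. Stack=[( ( T] ptr=3 lookahead=) remaining=[) ) / ( ( num ) ) - id $]
Step 6: reduce E->T. Stack=[( ( E] ptr=3 lookahead=) remaining=[) ) / ( ( num ) ) - id $]

Answer: 6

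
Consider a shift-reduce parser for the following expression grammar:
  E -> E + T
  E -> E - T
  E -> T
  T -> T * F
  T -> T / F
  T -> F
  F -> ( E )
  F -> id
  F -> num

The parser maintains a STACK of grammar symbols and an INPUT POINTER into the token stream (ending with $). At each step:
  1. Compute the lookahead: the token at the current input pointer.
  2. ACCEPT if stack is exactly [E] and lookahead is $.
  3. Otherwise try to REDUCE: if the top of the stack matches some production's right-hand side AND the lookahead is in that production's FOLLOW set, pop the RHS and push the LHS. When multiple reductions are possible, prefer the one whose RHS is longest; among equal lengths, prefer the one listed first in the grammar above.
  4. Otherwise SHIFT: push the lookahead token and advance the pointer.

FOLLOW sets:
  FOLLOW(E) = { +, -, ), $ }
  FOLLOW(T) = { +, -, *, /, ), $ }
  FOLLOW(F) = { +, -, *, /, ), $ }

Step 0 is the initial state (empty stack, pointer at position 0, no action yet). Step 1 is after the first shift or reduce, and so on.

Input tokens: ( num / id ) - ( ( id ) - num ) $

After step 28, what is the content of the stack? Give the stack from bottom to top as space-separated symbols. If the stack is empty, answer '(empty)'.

Answer: E - ( E - T

Derivation:
Step 1: shift (. Stack=[(] ptr=1 lookahead=num remaining=[num / id ) - ( ( id ) - num ) $]
Step 2: shift num. Stack=[( num] ptr=2 lookahead=/ remaining=[/ id ) - ( ( id ) - num ) $]
Step 3: reduce F->num. Stack=[( F] ptr=2 lookahead=/ remaining=[/ id ) - ( ( id ) - num ) $]
Step 4: reduce T->F. Stack=[( T] ptr=2 lookahead=/ remaining=[/ id ) - ( ( id ) - num ) $]
Step 5: shift /. Stack=[( T /] ptr=3 lookahead=id remaining=[id ) - ( ( id ) - num ) $]
Step 6: shift id. Stack=[( T / id] ptr=4 lookahead=) remaining=[) - ( ( id ) - num ) $]
Step 7: reduce F->id. Stack=[( T / F] ptr=4 lookahead=) remaining=[) - ( ( id ) - num ) $]
Step 8: reduce T->T / F. Stack=[( T] ptr=4 lookahead=) remaining=[) - ( ( id ) - num ) $]
Step 9: reduce E->T. Stack=[( E] ptr=4 lookahead=) remaining=[) - ( ( id ) - num ) $]
Step 10: shift ). Stack=[( E )] ptr=5 lookahead=- remaining=[- ( ( id ) - num ) $]
Step 11: reduce F->( E ). Stack=[F] ptr=5 lookahead=- remaining=[- ( ( id ) - num ) $]
Step 12: reduce T->F. Stack=[T] ptr=5 lookahead=- remaining=[- ( ( id ) - num ) $]
Step 13: reduce E->T. Stack=[E] ptr=5 lookahead=- remaining=[- ( ( id ) - num ) $]
Step 14: shift -. Stack=[E -] ptr=6 lookahead=( remaining=[( ( id ) - num ) $]
Step 15: shift (. Stack=[E - (] ptr=7 lookahead=( remaining=[( id ) - num ) $]
Step 16: shift (. Stack=[E - ( (] ptr=8 lookahead=id remaining=[id ) - num ) $]
Step 17: shift id. Stack=[E - ( ( id] ptr=9 lookahead=) remaining=[) - num ) $]
Step 18: reduce F->id. Stack=[E - ( ( F] ptr=9 lookahead=) remaining=[) - num ) $]
Step 19: reduce T->F. Stack=[E - ( ( T] ptr=9 lookahead=) remaining=[) - num ) $]
Step 20: reduce E->T. Stack=[E - ( ( E] ptr=9 lookahead=) remaining=[) - num ) $]
Step 21: shift ). Stack=[E - ( ( E )] ptr=10 lookahead=- remaining=[- num ) $]
Step 22: reduce F->( E ). Stack=[E - ( F] ptr=10 lookahead=- remaining=[- num ) $]
Step 23: reduce T->F. Stack=[E - ( T] ptr=10 lookahead=- remaining=[- num ) $]
Step 24: reduce E->T. Stack=[E - ( E] ptr=10 lookahead=- remaining=[- num ) $]
Step 25: shift -. Stack=[E - ( E -] ptr=11 lookahead=num remaining=[num ) $]
Step 26: shift num. Stack=[E - ( E - num] ptr=12 lookahead=) remaining=[) $]
Step 27: reduce F->num. Stack=[E - ( E - F] ptr=12 lookahead=) remaining=[) $]
Step 28: reduce T->F. Stack=[E - ( E - T] ptr=12 lookahead=) remaining=[) $]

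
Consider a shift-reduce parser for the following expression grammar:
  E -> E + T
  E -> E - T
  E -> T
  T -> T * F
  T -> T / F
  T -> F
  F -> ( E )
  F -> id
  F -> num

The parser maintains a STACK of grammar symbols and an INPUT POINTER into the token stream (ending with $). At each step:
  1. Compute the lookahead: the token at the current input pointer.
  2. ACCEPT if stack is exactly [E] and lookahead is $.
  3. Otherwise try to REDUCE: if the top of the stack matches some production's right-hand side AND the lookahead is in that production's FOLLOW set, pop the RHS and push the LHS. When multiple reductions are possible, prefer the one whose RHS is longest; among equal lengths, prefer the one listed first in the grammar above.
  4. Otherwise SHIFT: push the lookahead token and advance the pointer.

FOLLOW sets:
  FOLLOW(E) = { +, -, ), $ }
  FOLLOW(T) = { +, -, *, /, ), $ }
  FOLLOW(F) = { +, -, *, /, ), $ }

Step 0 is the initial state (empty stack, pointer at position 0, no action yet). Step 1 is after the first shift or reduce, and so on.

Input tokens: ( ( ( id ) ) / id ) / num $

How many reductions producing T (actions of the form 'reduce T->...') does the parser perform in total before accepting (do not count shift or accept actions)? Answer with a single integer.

Step 1: shift (. Stack=[(] ptr=1 lookahead=( remaining=[( ( id ) ) / id ) / num $]
Step 2: shift (. Stack=[( (] ptr=2 lookahead=( remaining=[( id ) ) / id ) / num $]
Step 3: shift (. Stack=[( ( (] ptr=3 lookahead=id remaining=[id ) ) / id ) / num $]
Step 4: shift id. Stack=[( ( ( id] ptr=4 lookahead=) remaining=[) ) / id ) / num $]
Step 5: reduce F->id. Stack=[( ( ( F] ptr=4 lookahead=) remaining=[) ) / id ) / num $]
Step 6: reduce T->F. Stack=[( ( ( T] ptr=4 lookahead=) remaining=[) ) / id ) / num $]
Step 7: reduce E->T. Stack=[( ( ( E] ptr=4 lookahead=) remaining=[) ) / id ) / num $]
Step 8: shift ). Stack=[( ( ( E )] ptr=5 lookahead=) remaining=[) / id ) / num $]
Step 9: reduce F->( E ). Stack=[( ( F] ptr=5 lookahead=) remaining=[) / id ) / num $]
Step 10: reduce T->F. Stack=[( ( T] ptr=5 lookahead=) remaining=[) / id ) / num $]
Step 11: reduce E->T. Stack=[( ( E] ptr=5 lookahead=) remaining=[) / id ) / num $]
Step 12: shift ). Stack=[( ( E )] ptr=6 lookahead=/ remaining=[/ id ) / num $]
Step 13: reduce F->( E ). Stack=[( F] ptr=6 lookahead=/ remaining=[/ id ) / num $]
Step 14: reduce T->F. Stack=[( T] ptr=6 lookahead=/ remaining=[/ id ) / num $]
Step 15: shift /. Stack=[( T /] ptr=7 lookahead=id remaining=[id ) / num $]
Step 16: shift id. Stack=[( T / id] ptr=8 lookahead=) remaining=[) / num $]
Step 17: reduce F->id. Stack=[( T / F] ptr=8 lookahead=) remaining=[) / num $]
Step 18: reduce T->T / F. Stack=[( T] ptr=8 lookahead=) remaining=[) / num $]
Step 19: reduce E->T. Stack=[( E] ptr=8 lookahead=) remaining=[) / num $]
Step 20: shift ). Stack=[( E )] ptr=9 lookahead=/ remaining=[/ num $]
Step 21: reduce F->( E ). Stack=[F] ptr=9 lookahead=/ remaining=[/ num $]
Step 22: reduce T->F. Stack=[T] ptr=9 lookahead=/ remaining=[/ num $]
Step 23: shift /. Stack=[T /] ptr=10 lookahead=num remaining=[num $]
Step 24: shift num. Stack=[T / num] ptr=11 lookahead=$ remaining=[$]
Step 25: reduce F->num. Stack=[T / F] ptr=11 lookahead=$ remaining=[$]
Step 26: reduce T->T / F. Stack=[T] ptr=11 lookahead=$ remaining=[$]
Step 27: reduce E->T. Stack=[E] ptr=11 lookahead=$ remaining=[$]
Step 28: accept. Stack=[E] ptr=11 lookahead=$ remaining=[$]

Answer: 6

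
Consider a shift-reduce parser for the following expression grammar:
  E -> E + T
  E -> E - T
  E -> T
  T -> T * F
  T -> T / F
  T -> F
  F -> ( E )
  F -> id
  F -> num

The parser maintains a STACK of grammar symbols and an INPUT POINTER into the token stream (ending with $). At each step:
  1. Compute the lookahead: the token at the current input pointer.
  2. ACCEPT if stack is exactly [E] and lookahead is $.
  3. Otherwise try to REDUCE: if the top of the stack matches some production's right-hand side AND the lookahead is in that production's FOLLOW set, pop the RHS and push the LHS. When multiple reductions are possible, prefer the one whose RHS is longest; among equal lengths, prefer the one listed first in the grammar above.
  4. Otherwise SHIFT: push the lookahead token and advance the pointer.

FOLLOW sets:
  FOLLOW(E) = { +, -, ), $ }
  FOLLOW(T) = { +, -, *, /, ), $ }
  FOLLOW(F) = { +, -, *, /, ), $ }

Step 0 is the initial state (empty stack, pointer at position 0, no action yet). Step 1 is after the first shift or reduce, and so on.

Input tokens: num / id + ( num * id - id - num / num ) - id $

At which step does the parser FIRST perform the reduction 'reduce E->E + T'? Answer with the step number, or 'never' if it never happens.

Answer: 36

Derivation:
Step 1: shift num. Stack=[num] ptr=1 lookahead=/ remaining=[/ id + ( num * id - id - num / num ) - id $]
Step 2: reduce F->num. Stack=[F] ptr=1 lookahead=/ remaining=[/ id + ( num * id - id - num / num ) - id $]
Step 3: reduce T->F. Stack=[T] ptr=1 lookahead=/ remaining=[/ id + ( num * id - id - num / num ) - id $]
Step 4: shift /. Stack=[T /] ptr=2 lookahead=id remaining=[id + ( num * id - id - num / num ) - id $]
Step 5: shift id. Stack=[T / id] ptr=3 lookahead=+ remaining=[+ ( num * id - id - num / num ) - id $]
Step 6: reduce F->id. Stack=[T / F] ptr=3 lookahead=+ remaining=[+ ( num * id - id - num / num ) - id $]
Step 7: reduce T->T / F. Stack=[T] ptr=3 lookahead=+ remaining=[+ ( num * id - id - num / num ) - id $]
Step 8: reduce E->T. Stack=[E] ptr=3 lookahead=+ remaining=[+ ( num * id - id - num / num ) - id $]
Step 9: shift +. Stack=[E +] ptr=4 lookahead=( remaining=[( num * id - id - num / num ) - id $]
Step 10: shift (. Stack=[E + (] ptr=5 lookahead=num remaining=[num * id - id - num / num ) - id $]
Step 11: shift num. Stack=[E + ( num] ptr=6 lookahead=* remaining=[* id - id - num / num ) - id $]
Step 12: reduce F->num. Stack=[E + ( F] ptr=6 lookahead=* remaining=[* id - id - num / num ) - id $]
Step 13: reduce T->F. Stack=[E + ( T] ptr=6 lookahead=* remaining=[* id - id - num / num ) - id $]
Step 14: shift *. Stack=[E + ( T *] ptr=7 lookahead=id remaining=[id - id - num / num ) - id $]
Step 15: shift id. Stack=[E + ( T * id] ptr=8 lookahead=- remaining=[- id - num / num ) - id $]
Step 16: reduce F->id. Stack=[E + ( T * F] ptr=8 lookahead=- remaining=[- id - num / num ) - id $]
Step 17: reduce T->T * F. Stack=[E + ( T] ptr=8 lookahead=- remaining=[- id - num / num ) - id $]
Step 18: reduce E->T. Stack=[E + ( E] ptr=8 lookahead=- remaining=[- id - num / num ) - id $]
Step 19: shift -. Stack=[E + ( E -] ptr=9 lookahead=id remaining=[id - num / num ) - id $]
Step 20: shift id. Stack=[E + ( E - id] ptr=10 lookahead=- remaining=[- num / num ) - id $]
Step 21: reduce F->id. Stack=[E + ( E - F] ptr=10 lookahead=- remaining=[- num / num ) - id $]
Step 22: reduce T->F. Stack=[E + ( E - T] ptr=10 lookahead=- remaining=[- num / num ) - id $]
Step 23: reduce E->E - T. Stack=[E + ( E] ptr=10 lookahead=- remaining=[- num / num ) - id $]
Step 24: shift -. Stack=[E + ( E -] ptr=11 lookahead=num remaining=[num / num ) - id $]
Step 25: shift num. Stack=[E + ( E - num] ptr=12 lookahead=/ remaining=[/ num ) - id $]
Step 26: reduce F->num. Stack=[E + ( E - F] ptr=12 lookahead=/ remaining=[/ num ) - id $]
Step 27: reduce T->F. Stack=[E + ( E - T] ptr=12 lookahead=/ remaining=[/ num ) - id $]
Step 28: shift /. Stack=[E + ( E - T /] ptr=13 lookahead=num remaining=[num ) - id $]
Step 29: shift num. Stack=[E + ( E - T / num] ptr=14 lookahead=) remaining=[) - id $]
Step 30: reduce F->num. Stack=[E + ( E - T / F] ptr=14 lookahead=) remaining=[) - id $]
Step 31: reduce T->T / F. Stack=[E + ( E - T] ptr=14 lookahead=) remaining=[) - id $]
Step 32: reduce E->E - T. Stack=[E + ( E] ptr=14 lookahead=) remaining=[) - id $]
Step 33: shift ). Stack=[E + ( E )] ptr=15 lookahead=- remaining=[- id $]
Step 34: reduce F->( E ). Stack=[E + F] ptr=15 lookahead=- remaining=[- id $]
Step 35: reduce T->F. Stack=[E + T] ptr=15 lookahead=- remaining=[- id $]
Step 36: reduce E->E + T. Stack=[E] ptr=15 lookahead=- remaining=[- id $]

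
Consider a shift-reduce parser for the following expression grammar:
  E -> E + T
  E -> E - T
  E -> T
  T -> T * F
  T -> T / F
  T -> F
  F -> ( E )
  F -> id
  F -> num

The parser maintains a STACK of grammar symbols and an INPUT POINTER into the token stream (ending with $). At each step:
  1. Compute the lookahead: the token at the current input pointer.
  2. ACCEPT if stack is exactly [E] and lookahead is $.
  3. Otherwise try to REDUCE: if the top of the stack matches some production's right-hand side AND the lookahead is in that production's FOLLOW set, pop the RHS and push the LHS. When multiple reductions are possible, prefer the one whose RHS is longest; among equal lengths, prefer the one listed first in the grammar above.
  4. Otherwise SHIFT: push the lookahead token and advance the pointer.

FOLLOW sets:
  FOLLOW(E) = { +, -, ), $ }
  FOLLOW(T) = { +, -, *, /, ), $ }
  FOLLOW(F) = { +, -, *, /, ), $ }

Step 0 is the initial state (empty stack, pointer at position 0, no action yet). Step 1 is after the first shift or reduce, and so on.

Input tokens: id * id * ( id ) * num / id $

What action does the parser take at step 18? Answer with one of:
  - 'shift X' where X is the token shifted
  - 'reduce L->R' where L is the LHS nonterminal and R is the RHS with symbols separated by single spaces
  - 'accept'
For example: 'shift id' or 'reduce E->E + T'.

Step 1: shift id. Stack=[id] ptr=1 lookahead=* remaining=[* id * ( id ) * num / id $]
Step 2: reduce F->id. Stack=[F] ptr=1 lookahead=* remaining=[* id * ( id ) * num / id $]
Step 3: reduce T->F. Stack=[T] ptr=1 lookahead=* remaining=[* id * ( id ) * num / id $]
Step 4: shift *. Stack=[T *] ptr=2 lookahead=id remaining=[id * ( id ) * num / id $]
Step 5: shift id. Stack=[T * id] ptr=3 lookahead=* remaining=[* ( id ) * num / id $]
Step 6: reduce F->id. Stack=[T * F] ptr=3 lookahead=* remaining=[* ( id ) * num / id $]
Step 7: reduce T->T * F. Stack=[T] ptr=3 lookahead=* remaining=[* ( id ) * num / id $]
Step 8: shift *. Stack=[T *] ptr=4 lookahead=( remaining=[( id ) * num / id $]
Step 9: shift (. Stack=[T * (] ptr=5 lookahead=id remaining=[id ) * num / id $]
Step 10: shift id. Stack=[T * ( id] ptr=6 lookahead=) remaining=[) * num / id $]
Step 11: reduce F->id. Stack=[T * ( F] ptr=6 lookahead=) remaining=[) * num / id $]
Step 12: reduce T->F. Stack=[T * ( T] ptr=6 lookahead=) remaining=[) * num / id $]
Step 13: reduce E->T. Stack=[T * ( E] ptr=6 lookahead=) remaining=[) * num / id $]
Step 14: shift ). Stack=[T * ( E )] ptr=7 lookahead=* remaining=[* num / id $]
Step 15: reduce F->( E ). Stack=[T * F] ptr=7 lookahead=* remaining=[* num / id $]
Step 16: reduce T->T * F. Stack=[T] ptr=7 lookahead=* remaining=[* num / id $]
Step 17: shift *. Stack=[T *] ptr=8 lookahead=num remaining=[num / id $]
Step 18: shift num. Stack=[T * num] ptr=9 lookahead=/ remaining=[/ id $]

Answer: shift num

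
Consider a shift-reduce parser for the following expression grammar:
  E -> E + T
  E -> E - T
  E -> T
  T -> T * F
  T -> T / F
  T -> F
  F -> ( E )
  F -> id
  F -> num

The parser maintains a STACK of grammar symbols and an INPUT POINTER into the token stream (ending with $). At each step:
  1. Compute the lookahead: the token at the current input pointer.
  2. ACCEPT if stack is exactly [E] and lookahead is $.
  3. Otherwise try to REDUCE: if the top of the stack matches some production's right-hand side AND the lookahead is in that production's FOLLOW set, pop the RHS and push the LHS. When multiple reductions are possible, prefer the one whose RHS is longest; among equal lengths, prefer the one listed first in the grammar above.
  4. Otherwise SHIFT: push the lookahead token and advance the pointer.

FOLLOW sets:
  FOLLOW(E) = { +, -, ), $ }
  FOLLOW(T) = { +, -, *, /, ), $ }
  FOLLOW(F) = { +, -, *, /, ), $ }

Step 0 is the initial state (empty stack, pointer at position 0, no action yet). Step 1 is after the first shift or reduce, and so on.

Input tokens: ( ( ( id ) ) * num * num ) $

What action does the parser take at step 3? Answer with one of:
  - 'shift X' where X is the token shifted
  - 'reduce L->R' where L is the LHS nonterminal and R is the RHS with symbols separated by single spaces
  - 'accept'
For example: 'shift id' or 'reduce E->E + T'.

Step 1: shift (. Stack=[(] ptr=1 lookahead=( remaining=[( ( id ) ) * num * num ) $]
Step 2: shift (. Stack=[( (] ptr=2 lookahead=( remaining=[( id ) ) * num * num ) $]
Step 3: shift (. Stack=[( ( (] ptr=3 lookahead=id remaining=[id ) ) * num * num ) $]

Answer: shift (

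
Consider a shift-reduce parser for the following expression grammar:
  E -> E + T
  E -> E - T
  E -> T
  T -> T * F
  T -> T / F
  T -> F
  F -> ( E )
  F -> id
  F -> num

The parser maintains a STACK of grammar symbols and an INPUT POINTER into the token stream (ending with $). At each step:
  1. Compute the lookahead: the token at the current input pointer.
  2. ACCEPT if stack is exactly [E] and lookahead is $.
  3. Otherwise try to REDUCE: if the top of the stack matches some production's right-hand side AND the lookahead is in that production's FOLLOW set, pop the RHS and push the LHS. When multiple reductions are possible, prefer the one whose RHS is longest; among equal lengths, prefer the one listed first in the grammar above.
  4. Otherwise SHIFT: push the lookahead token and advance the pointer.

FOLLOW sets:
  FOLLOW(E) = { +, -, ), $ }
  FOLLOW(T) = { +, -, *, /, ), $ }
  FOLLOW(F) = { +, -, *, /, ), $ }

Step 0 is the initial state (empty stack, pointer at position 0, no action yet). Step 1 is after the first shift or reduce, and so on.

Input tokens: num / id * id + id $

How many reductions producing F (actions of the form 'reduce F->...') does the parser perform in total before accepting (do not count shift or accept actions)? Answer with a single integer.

Step 1: shift num. Stack=[num] ptr=1 lookahead=/ remaining=[/ id * id + id $]
Step 2: reduce F->num. Stack=[F] ptr=1 lookahead=/ remaining=[/ id * id + id $]
Step 3: reduce T->F. Stack=[T] ptr=1 lookahead=/ remaining=[/ id * id + id $]
Step 4: shift /. Stack=[T /] ptr=2 lookahead=id remaining=[id * id + id $]
Step 5: shift id. Stack=[T / id] ptr=3 lookahead=* remaining=[* id + id $]
Step 6: reduce F->id. Stack=[T / F] ptr=3 lookahead=* remaining=[* id + id $]
Step 7: reduce T->T / F. Stack=[T] ptr=3 lookahead=* remaining=[* id + id $]
Step 8: shift *. Stack=[T *] ptr=4 lookahead=id remaining=[id + id $]
Step 9: shift id. Stack=[T * id] ptr=5 lookahead=+ remaining=[+ id $]
Step 10: reduce F->id. Stack=[T * F] ptr=5 lookahead=+ remaining=[+ id $]
Step 11: reduce T->T * F. Stack=[T] ptr=5 lookahead=+ remaining=[+ id $]
Step 12: reduce E->T. Stack=[E] ptr=5 lookahead=+ remaining=[+ id $]
Step 13: shift +. Stack=[E +] ptr=6 lookahead=id remaining=[id $]
Step 14: shift id. Stack=[E + id] ptr=7 lookahead=$ remaining=[$]
Step 15: reduce F->id. Stack=[E + F] ptr=7 lookahead=$ remaining=[$]
Step 16: reduce T->F. Stack=[E + T] ptr=7 lookahead=$ remaining=[$]
Step 17: reduce E->E + T. Stack=[E] ptr=7 lookahead=$ remaining=[$]
Step 18: accept. Stack=[E] ptr=7 lookahead=$ remaining=[$]

Answer: 4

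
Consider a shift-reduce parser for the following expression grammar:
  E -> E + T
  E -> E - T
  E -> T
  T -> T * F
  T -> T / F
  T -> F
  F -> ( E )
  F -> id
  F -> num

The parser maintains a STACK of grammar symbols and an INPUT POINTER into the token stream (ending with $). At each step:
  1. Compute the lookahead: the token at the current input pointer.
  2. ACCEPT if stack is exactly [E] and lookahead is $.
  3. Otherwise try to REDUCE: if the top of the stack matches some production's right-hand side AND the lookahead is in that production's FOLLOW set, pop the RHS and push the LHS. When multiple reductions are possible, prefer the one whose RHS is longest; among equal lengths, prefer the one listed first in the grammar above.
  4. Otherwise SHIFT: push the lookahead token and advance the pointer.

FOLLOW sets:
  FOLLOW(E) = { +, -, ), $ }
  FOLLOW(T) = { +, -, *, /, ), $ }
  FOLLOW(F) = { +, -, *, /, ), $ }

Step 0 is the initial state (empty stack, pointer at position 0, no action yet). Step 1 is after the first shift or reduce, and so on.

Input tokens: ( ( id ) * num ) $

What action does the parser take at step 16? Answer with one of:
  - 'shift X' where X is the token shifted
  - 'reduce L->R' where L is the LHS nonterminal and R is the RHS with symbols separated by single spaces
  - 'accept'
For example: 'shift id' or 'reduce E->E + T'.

Step 1: shift (. Stack=[(] ptr=1 lookahead=( remaining=[( id ) * num ) $]
Step 2: shift (. Stack=[( (] ptr=2 lookahead=id remaining=[id ) * num ) $]
Step 3: shift id. Stack=[( ( id] ptr=3 lookahead=) remaining=[) * num ) $]
Step 4: reduce F->id. Stack=[( ( F] ptr=3 lookahead=) remaining=[) * num ) $]
Step 5: reduce T->F. Stack=[( ( T] ptr=3 lookahead=) remaining=[) * num ) $]
Step 6: reduce E->T. Stack=[( ( E] ptr=3 lookahead=) remaining=[) * num ) $]
Step 7: shift ). Stack=[( ( E )] ptr=4 lookahead=* remaining=[* num ) $]
Step 8: reduce F->( E ). Stack=[( F] ptr=4 lookahead=* remaining=[* num ) $]
Step 9: reduce T->F. Stack=[( T] ptr=4 lookahead=* remaining=[* num ) $]
Step 10: shift *. Stack=[( T *] ptr=5 lookahead=num remaining=[num ) $]
Step 11: shift num. Stack=[( T * num] ptr=6 lookahead=) remaining=[) $]
Step 12: reduce F->num. Stack=[( T * F] ptr=6 lookahead=) remaining=[) $]
Step 13: reduce T->T * F. Stack=[( T] ptr=6 lookahead=) remaining=[) $]
Step 14: reduce E->T. Stack=[( E] ptr=6 lookahead=) remaining=[) $]
Step 15: shift ). Stack=[( E )] ptr=7 lookahead=$ remaining=[$]
Step 16: reduce F->( E ). Stack=[F] ptr=7 lookahead=$ remaining=[$]

Answer: reduce F->( E )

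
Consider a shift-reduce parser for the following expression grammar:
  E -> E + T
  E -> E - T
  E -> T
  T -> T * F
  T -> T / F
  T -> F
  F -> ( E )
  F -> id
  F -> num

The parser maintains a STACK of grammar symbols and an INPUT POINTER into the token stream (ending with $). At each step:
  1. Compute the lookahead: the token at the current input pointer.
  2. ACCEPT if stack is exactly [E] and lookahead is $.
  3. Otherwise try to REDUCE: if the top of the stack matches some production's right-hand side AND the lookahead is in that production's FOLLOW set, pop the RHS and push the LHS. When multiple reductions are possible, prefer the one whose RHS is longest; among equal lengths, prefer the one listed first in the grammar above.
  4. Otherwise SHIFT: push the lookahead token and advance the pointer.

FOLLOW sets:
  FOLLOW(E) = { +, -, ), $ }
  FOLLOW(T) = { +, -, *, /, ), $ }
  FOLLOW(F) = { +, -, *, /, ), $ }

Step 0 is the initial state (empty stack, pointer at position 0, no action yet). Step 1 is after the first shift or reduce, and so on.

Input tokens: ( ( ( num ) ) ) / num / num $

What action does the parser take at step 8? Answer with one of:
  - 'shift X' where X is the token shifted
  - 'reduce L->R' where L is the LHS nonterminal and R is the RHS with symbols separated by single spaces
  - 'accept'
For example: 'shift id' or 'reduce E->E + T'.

Step 1: shift (. Stack=[(] ptr=1 lookahead=( remaining=[( ( num ) ) ) / num / num $]
Step 2: shift (. Stack=[( (] ptr=2 lookahead=( remaining=[( num ) ) ) / num / num $]
Step 3: shift (. Stack=[( ( (] ptr=3 lookahead=num remaining=[num ) ) ) / num / num $]
Step 4: shift num. Stack=[( ( ( num] ptr=4 lookahead=) remaining=[) ) ) / num / num $]
Step 5: reduce F->num. Stack=[( ( ( F] ptr=4 lookahead=) remaining=[) ) ) / num / num $]
Step 6: reduce T->F. Stack=[( ( ( T] ptr=4 lookahead=) remaining=[) ) ) / num / num $]
Step 7: reduce E->T. Stack=[( ( ( E] ptr=4 lookahead=) remaining=[) ) ) / num / num $]
Step 8: shift ). Stack=[( ( ( E )] ptr=5 lookahead=) remaining=[) ) / num / num $]

Answer: shift )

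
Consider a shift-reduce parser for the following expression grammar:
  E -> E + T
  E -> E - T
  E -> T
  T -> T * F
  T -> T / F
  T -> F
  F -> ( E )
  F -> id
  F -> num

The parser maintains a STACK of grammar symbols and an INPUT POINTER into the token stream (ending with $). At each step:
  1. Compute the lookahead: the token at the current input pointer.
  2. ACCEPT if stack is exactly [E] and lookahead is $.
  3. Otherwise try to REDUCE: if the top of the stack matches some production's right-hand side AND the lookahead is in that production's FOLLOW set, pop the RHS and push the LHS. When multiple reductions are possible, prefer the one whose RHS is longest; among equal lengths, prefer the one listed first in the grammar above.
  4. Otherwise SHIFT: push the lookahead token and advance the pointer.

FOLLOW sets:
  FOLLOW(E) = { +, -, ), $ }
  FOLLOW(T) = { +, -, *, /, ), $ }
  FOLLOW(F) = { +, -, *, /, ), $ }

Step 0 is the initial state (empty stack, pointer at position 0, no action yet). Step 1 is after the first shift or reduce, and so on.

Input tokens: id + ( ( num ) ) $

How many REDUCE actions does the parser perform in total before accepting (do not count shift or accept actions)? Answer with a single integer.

Step 1: shift id. Stack=[id] ptr=1 lookahead=+ remaining=[+ ( ( num ) ) $]
Step 2: reduce F->id. Stack=[F] ptr=1 lookahead=+ remaining=[+ ( ( num ) ) $]
Step 3: reduce T->F. Stack=[T] ptr=1 lookahead=+ remaining=[+ ( ( num ) ) $]
Step 4: reduce E->T. Stack=[E] ptr=1 lookahead=+ remaining=[+ ( ( num ) ) $]
Step 5: shift +. Stack=[E +] ptr=2 lookahead=( remaining=[( ( num ) ) $]
Step 6: shift (. Stack=[E + (] ptr=3 lookahead=( remaining=[( num ) ) $]
Step 7: shift (. Stack=[E + ( (] ptr=4 lookahead=num remaining=[num ) ) $]
Step 8: shift num. Stack=[E + ( ( num] ptr=5 lookahead=) remaining=[) ) $]
Step 9: reduce F->num. Stack=[E + ( ( F] ptr=5 lookahead=) remaining=[) ) $]
Step 10: reduce T->F. Stack=[E + ( ( T] ptr=5 lookahead=) remaining=[) ) $]
Step 11: reduce E->T. Stack=[E + ( ( E] ptr=5 lookahead=) remaining=[) ) $]
Step 12: shift ). Stack=[E + ( ( E )] ptr=6 lookahead=) remaining=[) $]
Step 13: reduce F->( E ). Stack=[E + ( F] ptr=6 lookahead=) remaining=[) $]
Step 14: reduce T->F. Stack=[E + ( T] ptr=6 lookahead=) remaining=[) $]
Step 15: reduce E->T. Stack=[E + ( E] ptr=6 lookahead=) remaining=[) $]
Step 16: shift ). Stack=[E + ( E )] ptr=7 lookahead=$ remaining=[$]
Step 17: reduce F->( E ). Stack=[E + F] ptr=7 lookahead=$ remaining=[$]
Step 18: reduce T->F. Stack=[E + T] ptr=7 lookahead=$ remaining=[$]
Step 19: reduce E->E + T. Stack=[E] ptr=7 lookahead=$ remaining=[$]
Step 20: accept. Stack=[E] ptr=7 lookahead=$ remaining=[$]

Answer: 12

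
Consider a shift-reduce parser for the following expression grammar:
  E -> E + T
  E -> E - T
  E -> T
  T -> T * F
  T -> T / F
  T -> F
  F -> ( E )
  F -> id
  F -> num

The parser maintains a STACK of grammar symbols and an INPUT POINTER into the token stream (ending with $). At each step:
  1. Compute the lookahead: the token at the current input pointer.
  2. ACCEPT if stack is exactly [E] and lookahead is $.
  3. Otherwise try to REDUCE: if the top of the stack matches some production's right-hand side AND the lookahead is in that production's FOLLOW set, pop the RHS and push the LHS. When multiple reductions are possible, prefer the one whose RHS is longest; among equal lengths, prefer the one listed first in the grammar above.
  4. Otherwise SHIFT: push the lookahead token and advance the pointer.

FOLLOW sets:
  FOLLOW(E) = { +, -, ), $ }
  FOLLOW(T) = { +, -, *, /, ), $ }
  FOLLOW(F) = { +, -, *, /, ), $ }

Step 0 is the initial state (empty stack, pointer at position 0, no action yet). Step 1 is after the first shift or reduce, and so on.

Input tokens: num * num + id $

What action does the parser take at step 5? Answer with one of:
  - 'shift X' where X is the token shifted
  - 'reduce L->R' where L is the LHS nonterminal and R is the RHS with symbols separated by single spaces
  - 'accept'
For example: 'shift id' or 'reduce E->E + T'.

Answer: shift num

Derivation:
Step 1: shift num. Stack=[num] ptr=1 lookahead=* remaining=[* num + id $]
Step 2: reduce F->num. Stack=[F] ptr=1 lookahead=* remaining=[* num + id $]
Step 3: reduce T->F. Stack=[T] ptr=1 lookahead=* remaining=[* num + id $]
Step 4: shift *. Stack=[T *] ptr=2 lookahead=num remaining=[num + id $]
Step 5: shift num. Stack=[T * num] ptr=3 lookahead=+ remaining=[+ id $]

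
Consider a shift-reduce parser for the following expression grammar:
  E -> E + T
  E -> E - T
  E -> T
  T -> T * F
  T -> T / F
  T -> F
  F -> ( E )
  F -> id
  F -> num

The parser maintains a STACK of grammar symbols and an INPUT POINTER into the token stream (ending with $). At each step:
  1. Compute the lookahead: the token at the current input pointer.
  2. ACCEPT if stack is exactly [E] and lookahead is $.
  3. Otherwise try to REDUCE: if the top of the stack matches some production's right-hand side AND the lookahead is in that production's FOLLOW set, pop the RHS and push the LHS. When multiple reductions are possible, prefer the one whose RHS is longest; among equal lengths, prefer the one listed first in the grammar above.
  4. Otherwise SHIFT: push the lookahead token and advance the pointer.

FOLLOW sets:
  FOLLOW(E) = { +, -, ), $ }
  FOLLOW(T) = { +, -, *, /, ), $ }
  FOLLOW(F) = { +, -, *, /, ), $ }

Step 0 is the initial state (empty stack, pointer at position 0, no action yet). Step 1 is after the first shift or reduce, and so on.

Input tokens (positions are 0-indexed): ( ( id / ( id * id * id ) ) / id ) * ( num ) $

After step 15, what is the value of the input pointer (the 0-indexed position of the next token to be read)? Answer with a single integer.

Answer: 9

Derivation:
Step 1: shift (. Stack=[(] ptr=1 lookahead=( remaining=[( id / ( id * id * id ) ) / id ) * ( num ) $]
Step 2: shift (. Stack=[( (] ptr=2 lookahead=id remaining=[id / ( id * id * id ) ) / id ) * ( num ) $]
Step 3: shift id. Stack=[( ( id] ptr=3 lookahead=/ remaining=[/ ( id * id * id ) ) / id ) * ( num ) $]
Step 4: reduce F->id. Stack=[( ( F] ptr=3 lookahead=/ remaining=[/ ( id * id * id ) ) / id ) * ( num ) $]
Step 5: reduce T->F. Stack=[( ( T] ptr=3 lookahead=/ remaining=[/ ( id * id * id ) ) / id ) * ( num ) $]
Step 6: shift /. Stack=[( ( T /] ptr=4 lookahead=( remaining=[( id * id * id ) ) / id ) * ( num ) $]
Step 7: shift (. Stack=[( ( T / (] ptr=5 lookahead=id remaining=[id * id * id ) ) / id ) * ( num ) $]
Step 8: shift id. Stack=[( ( T / ( id] ptr=6 lookahead=* remaining=[* id * id ) ) / id ) * ( num ) $]
Step 9: reduce F->id. Stack=[( ( T / ( F] ptr=6 lookahead=* remaining=[* id * id ) ) / id ) * ( num ) $]
Step 10: reduce T->F. Stack=[( ( T / ( T] ptr=6 lookahead=* remaining=[* id * id ) ) / id ) * ( num ) $]
Step 11: shift *. Stack=[( ( T / ( T *] ptr=7 lookahead=id remaining=[id * id ) ) / id ) * ( num ) $]
Step 12: shift id. Stack=[( ( T / ( T * id] ptr=8 lookahead=* remaining=[* id ) ) / id ) * ( num ) $]
Step 13: reduce F->id. Stack=[( ( T / ( T * F] ptr=8 lookahead=* remaining=[* id ) ) / id ) * ( num ) $]
Step 14: reduce T->T * F. Stack=[( ( T / ( T] ptr=8 lookahead=* remaining=[* id ) ) / id ) * ( num ) $]
Step 15: shift *. Stack=[( ( T / ( T *] ptr=9 lookahead=id remaining=[id ) ) / id ) * ( num ) $]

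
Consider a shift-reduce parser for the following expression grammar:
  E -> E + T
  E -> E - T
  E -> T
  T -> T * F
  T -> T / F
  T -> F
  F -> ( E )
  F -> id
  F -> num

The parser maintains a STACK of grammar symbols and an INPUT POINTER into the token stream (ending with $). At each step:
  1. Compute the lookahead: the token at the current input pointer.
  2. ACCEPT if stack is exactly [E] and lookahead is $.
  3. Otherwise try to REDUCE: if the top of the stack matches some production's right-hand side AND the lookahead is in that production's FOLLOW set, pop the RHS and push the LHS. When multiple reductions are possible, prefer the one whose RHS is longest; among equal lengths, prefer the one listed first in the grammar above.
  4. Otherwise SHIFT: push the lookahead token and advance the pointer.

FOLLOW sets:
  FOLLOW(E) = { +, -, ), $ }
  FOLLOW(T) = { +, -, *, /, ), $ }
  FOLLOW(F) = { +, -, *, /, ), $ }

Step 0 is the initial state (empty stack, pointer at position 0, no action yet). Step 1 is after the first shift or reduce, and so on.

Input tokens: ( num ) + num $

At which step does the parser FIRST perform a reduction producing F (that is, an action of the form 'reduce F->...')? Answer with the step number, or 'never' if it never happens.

Step 1: shift (. Stack=[(] ptr=1 lookahead=num remaining=[num ) + num $]
Step 2: shift num. Stack=[( num] ptr=2 lookahead=) remaining=[) + num $]
Step 3: reduce F->num. Stack=[( F] ptr=2 lookahead=) remaining=[) + num $]

Answer: 3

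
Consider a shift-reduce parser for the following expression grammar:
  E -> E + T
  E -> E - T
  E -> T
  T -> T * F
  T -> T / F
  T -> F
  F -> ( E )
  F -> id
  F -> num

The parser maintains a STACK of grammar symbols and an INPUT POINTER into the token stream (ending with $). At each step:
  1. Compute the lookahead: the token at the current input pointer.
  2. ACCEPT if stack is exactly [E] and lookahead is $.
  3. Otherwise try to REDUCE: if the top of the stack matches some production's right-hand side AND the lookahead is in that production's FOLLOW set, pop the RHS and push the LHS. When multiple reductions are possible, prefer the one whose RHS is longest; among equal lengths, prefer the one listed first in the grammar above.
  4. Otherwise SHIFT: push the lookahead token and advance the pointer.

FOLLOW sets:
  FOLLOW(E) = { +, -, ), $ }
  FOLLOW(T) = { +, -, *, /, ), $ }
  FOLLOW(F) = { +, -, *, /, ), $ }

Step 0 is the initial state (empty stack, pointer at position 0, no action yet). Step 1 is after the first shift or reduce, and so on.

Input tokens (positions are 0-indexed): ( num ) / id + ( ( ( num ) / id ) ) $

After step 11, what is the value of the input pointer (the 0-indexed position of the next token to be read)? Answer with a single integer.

Step 1: shift (. Stack=[(] ptr=1 lookahead=num remaining=[num ) / id + ( ( ( num ) / id ) ) $]
Step 2: shift num. Stack=[( num] ptr=2 lookahead=) remaining=[) / id + ( ( ( num ) / id ) ) $]
Step 3: reduce F->num. Stack=[( F] ptr=2 lookahead=) remaining=[) / id + ( ( ( num ) / id ) ) $]
Step 4: reduce T->F. Stack=[( T] ptr=2 lookahead=) remaining=[) / id + ( ( ( num ) / id ) ) $]
Step 5: reduce E->T. Stack=[( E] ptr=2 lookahead=) remaining=[) / id + ( ( ( num ) / id ) ) $]
Step 6: shift ). Stack=[( E )] ptr=3 lookahead=/ remaining=[/ id + ( ( ( num ) / id ) ) $]
Step 7: reduce F->( E ). Stack=[F] ptr=3 lookahead=/ remaining=[/ id + ( ( ( num ) / id ) ) $]
Step 8: reduce T->F. Stack=[T] ptr=3 lookahead=/ remaining=[/ id + ( ( ( num ) / id ) ) $]
Step 9: shift /. Stack=[T /] ptr=4 lookahead=id remaining=[id + ( ( ( num ) / id ) ) $]
Step 10: shift id. Stack=[T / id] ptr=5 lookahead=+ remaining=[+ ( ( ( num ) / id ) ) $]
Step 11: reduce F->id. Stack=[T / F] ptr=5 lookahead=+ remaining=[+ ( ( ( num ) / id ) ) $]

Answer: 5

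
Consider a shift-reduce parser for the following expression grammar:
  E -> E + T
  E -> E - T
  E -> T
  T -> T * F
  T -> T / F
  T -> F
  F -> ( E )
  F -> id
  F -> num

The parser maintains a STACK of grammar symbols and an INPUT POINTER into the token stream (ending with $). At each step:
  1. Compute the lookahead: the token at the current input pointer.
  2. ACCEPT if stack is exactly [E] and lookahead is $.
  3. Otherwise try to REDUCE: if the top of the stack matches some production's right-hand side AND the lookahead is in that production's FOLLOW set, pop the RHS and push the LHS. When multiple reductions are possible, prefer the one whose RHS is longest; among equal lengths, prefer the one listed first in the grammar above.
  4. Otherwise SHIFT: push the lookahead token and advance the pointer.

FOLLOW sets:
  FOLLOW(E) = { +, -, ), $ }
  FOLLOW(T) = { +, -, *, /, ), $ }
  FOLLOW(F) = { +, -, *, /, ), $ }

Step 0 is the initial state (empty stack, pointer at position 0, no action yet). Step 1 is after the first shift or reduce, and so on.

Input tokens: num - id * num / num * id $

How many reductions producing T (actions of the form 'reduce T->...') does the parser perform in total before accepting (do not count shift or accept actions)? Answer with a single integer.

Answer: 5

Derivation:
Step 1: shift num. Stack=[num] ptr=1 lookahead=- remaining=[- id * num / num * id $]
Step 2: reduce F->num. Stack=[F] ptr=1 lookahead=- remaining=[- id * num / num * id $]
Step 3: reduce T->F. Stack=[T] ptr=1 lookahead=- remaining=[- id * num / num * id $]
Step 4: reduce E->T. Stack=[E] ptr=1 lookahead=- remaining=[- id * num / num * id $]
Step 5: shift -. Stack=[E -] ptr=2 lookahead=id remaining=[id * num / num * id $]
Step 6: shift id. Stack=[E - id] ptr=3 lookahead=* remaining=[* num / num * id $]
Step 7: reduce F->id. Stack=[E - F] ptr=3 lookahead=* remaining=[* num / num * id $]
Step 8: reduce T->F. Stack=[E - T] ptr=3 lookahead=* remaining=[* num / num * id $]
Step 9: shift *. Stack=[E - T *] ptr=4 lookahead=num remaining=[num / num * id $]
Step 10: shift num. Stack=[E - T * num] ptr=5 lookahead=/ remaining=[/ num * id $]
Step 11: reduce F->num. Stack=[E - T * F] ptr=5 lookahead=/ remaining=[/ num * id $]
Step 12: reduce T->T * F. Stack=[E - T] ptr=5 lookahead=/ remaining=[/ num * id $]
Step 13: shift /. Stack=[E - T /] ptr=6 lookahead=num remaining=[num * id $]
Step 14: shift num. Stack=[E - T / num] ptr=7 lookahead=* remaining=[* id $]
Step 15: reduce F->num. Stack=[E - T / F] ptr=7 lookahead=* remaining=[* id $]
Step 16: reduce T->T / F. Stack=[E - T] ptr=7 lookahead=* remaining=[* id $]
Step 17: shift *. Stack=[E - T *] ptr=8 lookahead=id remaining=[id $]
Step 18: shift id. Stack=[E - T * id] ptr=9 lookahead=$ remaining=[$]
Step 19: reduce F->id. Stack=[E - T * F] ptr=9 lookahead=$ remaining=[$]
Step 20: reduce T->T * F. Stack=[E - T] ptr=9 lookahead=$ remaining=[$]
Step 21: reduce E->E - T. Stack=[E] ptr=9 lookahead=$ remaining=[$]
Step 22: accept. Stack=[E] ptr=9 lookahead=$ remaining=[$]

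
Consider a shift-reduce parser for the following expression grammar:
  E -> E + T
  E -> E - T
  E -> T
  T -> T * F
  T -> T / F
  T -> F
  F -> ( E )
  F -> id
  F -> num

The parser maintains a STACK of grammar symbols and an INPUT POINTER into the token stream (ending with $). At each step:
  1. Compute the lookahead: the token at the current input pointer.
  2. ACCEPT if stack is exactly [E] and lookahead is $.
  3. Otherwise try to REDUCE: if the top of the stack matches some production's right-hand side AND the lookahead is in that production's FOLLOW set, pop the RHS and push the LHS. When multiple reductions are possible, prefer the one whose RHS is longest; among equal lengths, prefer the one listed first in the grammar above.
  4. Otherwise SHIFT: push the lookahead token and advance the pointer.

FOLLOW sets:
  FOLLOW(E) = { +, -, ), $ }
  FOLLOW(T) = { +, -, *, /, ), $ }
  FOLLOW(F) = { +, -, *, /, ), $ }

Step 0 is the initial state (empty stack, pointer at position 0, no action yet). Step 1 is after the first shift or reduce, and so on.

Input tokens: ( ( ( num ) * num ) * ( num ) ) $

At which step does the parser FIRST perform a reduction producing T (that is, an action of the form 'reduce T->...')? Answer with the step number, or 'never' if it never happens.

Step 1: shift (. Stack=[(] ptr=1 lookahead=( remaining=[( ( num ) * num ) * ( num ) ) $]
Step 2: shift (. Stack=[( (] ptr=2 lookahead=( remaining=[( num ) * num ) * ( num ) ) $]
Step 3: shift (. Stack=[( ( (] ptr=3 lookahead=num remaining=[num ) * num ) * ( num ) ) $]
Step 4: shift num. Stack=[( ( ( num] ptr=4 lookahead=) remaining=[) * num ) * ( num ) ) $]
Step 5: reduce F->num. Stack=[( ( ( F] ptr=4 lookahead=) remaining=[) * num ) * ( num ) ) $]
Step 6: reduce T->F. Stack=[( ( ( T] ptr=4 lookahead=) remaining=[) * num ) * ( num ) ) $]

Answer: 6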